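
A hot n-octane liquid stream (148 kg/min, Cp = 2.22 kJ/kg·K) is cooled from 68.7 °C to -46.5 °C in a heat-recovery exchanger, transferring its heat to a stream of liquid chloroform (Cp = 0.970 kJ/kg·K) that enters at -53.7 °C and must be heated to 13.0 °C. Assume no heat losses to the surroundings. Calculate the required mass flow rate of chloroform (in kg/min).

Heat released by hot stream: Q = 148 × 2.22 × (68.7 − -46.5) = 37850 kJ/min
Energy balance on cold side (adiabatic exchanger): Q = ṁ_c·Cp_c·(T_c,out − T_c,in)
ṁ_c = 37850 / [0.970 × (13.0 − -53.7)] = 585.02 kg/min

ṁ_c = 585 kg/min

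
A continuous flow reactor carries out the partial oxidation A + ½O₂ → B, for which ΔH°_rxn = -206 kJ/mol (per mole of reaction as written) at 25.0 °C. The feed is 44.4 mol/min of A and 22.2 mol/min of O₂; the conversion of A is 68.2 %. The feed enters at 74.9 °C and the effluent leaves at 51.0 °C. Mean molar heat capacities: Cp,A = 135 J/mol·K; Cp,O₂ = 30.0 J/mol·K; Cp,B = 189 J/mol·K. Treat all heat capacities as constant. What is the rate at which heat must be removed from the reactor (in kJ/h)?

Extent of reaction ξ = 0.682 × 44.4 = 30.281 mol/min
Reaction term: ξ·ΔH°_rxn = 30.281 × -206 = -6237.8 kJ/min
Sensible, feed 74.9→25 °C: -332.33 kJ/min
Outlet flows (mol/min): A 14.119, O₂ 7.0596, B 30.281
Sensible, products 25→51.0 °C: 203.86 kJ/min
Q = ΔH = -6366.3 kJ/min = -106.11 kW
Heat removed = 381980 kJ/h

Q_out = 382000 kJ/h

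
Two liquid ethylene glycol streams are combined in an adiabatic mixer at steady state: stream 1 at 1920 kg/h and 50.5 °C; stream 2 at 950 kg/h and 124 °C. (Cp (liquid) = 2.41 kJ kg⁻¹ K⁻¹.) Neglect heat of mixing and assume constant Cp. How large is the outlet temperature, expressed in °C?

T_out = 74.8 °C

Adiabatic, steady state ⇒ Σ ṁᵢCp,ᵢ(T_out − Tᵢ) = 0
Σ ṁᵢCp,ᵢTᵢ = 1920×2.41×50.5 + 950×2.41×124 = 517570
Σ ṁᵢCp,ᵢ = 1920×2.41 + 950×2.41 = 6916.7
T_out = 517570 / 6916.7 = 74.829 °C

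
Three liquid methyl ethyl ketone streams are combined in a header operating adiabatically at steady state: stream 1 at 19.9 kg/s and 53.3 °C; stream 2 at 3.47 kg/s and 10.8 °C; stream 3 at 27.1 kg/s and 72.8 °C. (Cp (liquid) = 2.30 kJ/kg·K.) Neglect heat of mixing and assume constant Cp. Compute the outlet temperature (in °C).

T_out = 60.8 °C

No heat crosses the boundary, so H_out = H_in.
T_out = Σ ṁᵢCp,ᵢTᵢ / Σ ṁᵢCp,ᵢ
      = 7063.4 / 116.08 = 60.849 °C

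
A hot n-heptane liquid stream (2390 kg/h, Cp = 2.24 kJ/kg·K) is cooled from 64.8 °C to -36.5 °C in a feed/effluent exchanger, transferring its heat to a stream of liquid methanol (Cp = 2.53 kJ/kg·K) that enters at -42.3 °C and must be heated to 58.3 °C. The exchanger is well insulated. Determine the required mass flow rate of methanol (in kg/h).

ṁ_c = 2130 kg/h

Heat released by hot stream: Q = 2390 × 2.24 × (64.8 − -36.5) = 542320 kJ/h
Energy balance on cold side (adiabatic exchanger): Q = ṁ_c·Cp_c·(T_c,out − T_c,in)
ṁ_c = 542320 / [2.53 × (58.3 − -42.3)] = 2130.8 kg/h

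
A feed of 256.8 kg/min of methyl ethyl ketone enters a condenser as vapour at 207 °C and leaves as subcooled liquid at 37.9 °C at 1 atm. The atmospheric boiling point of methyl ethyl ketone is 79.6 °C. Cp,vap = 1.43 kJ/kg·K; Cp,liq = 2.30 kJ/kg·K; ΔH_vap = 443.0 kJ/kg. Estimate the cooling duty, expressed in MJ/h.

vapour 207→79.6 °C: -182.18 kJ/kg
condensation at 79.6 °C: -443 kJ/kg
liquid 79.6→37.9 °C: -95.91 kJ/kg
Δh = -182.18 + -443 + -95.91 = -721.09 kJ/kg
Q = ṁ·Δh = 256.8 kg/min × -721.09 kJ/kg = -185180 kJ/min
|Q| = 3086.3 kW = 11111 MJ/h

Q_c = 11100 MJ/h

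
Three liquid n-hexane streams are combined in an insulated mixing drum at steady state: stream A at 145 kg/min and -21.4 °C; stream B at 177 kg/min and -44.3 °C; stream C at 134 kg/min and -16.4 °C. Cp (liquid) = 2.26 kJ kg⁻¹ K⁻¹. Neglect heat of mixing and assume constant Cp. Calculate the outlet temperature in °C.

T_out = -28.8 °C

No heat crosses the boundary, so H_out = H_in.
T_out = Σ ṁᵢCp,ᵢTᵢ / Σ ṁᵢCp,ᵢ
      = -29700 / 1030.6 = -28.82 °C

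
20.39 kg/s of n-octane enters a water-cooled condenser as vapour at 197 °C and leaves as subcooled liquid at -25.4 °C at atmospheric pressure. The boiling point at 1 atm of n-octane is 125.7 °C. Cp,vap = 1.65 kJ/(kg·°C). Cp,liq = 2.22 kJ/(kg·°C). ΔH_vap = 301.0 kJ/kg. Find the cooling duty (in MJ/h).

Q_c = 55400 MJ/h

vapour 197→125.7 °C: -117.64 kJ/kg
condensation at 125.7 °C: -301 kJ/kg
liquid 125.7→-25.4 °C: -335.44 kJ/kg
Δh = -117.64 + -301 + -335.44 = -754.09 kJ/kg
Q = ṁ·Δh = 20.39 kg/s × -754.09 kJ/kg = -15376 kJ/s
|Q| = 15376 kW = 55353 MJ/h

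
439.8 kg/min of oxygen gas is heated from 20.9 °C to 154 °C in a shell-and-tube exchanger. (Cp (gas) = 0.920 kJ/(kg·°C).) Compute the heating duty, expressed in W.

Q = 898000 W

Q = ṁ·Cp·ΔT = 439.8 × 0.920 × (154 − 20.9) = 53854 kJ/min
Converting: 53854 / 60 s = 897.57 kW
Heating duty = 897570 W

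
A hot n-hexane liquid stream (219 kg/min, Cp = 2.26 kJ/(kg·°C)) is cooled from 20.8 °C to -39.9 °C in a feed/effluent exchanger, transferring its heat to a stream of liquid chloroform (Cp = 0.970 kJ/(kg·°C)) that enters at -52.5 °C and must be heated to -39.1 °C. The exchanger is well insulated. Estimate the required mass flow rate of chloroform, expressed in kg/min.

ṁ_c = 2310 kg/min

Heat released by hot stream: Q = 219 × 2.26 × (20.8 − -39.9) = 30043 kJ/min
Energy balance on cold side (adiabatic exchanger): Q = ṁ_c·Cp_c·(T_c,out − T_c,in)
ṁ_c = 30043 / [0.970 × (-39.1 − -52.5)] = 2311.3 kg/min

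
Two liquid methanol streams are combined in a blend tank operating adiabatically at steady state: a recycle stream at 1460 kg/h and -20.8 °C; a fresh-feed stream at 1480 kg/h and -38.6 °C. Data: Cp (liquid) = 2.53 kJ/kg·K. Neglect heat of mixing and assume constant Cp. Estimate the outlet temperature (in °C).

No heat crosses the boundary, so H_out = H_in.
T_out = Σ ṁᵢCp,ᵢTᵢ / Σ ṁᵢCp,ᵢ
      = -221360 / 7438.2 = -29.761 °C

T_out = -29.8 °C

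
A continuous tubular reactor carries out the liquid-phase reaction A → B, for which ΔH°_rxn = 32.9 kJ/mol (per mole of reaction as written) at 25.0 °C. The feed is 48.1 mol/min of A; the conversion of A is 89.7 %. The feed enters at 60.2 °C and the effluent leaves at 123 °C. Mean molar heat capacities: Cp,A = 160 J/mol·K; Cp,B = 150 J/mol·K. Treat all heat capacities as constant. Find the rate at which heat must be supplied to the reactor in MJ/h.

Extent of reaction ξ = 0.897 × 48.1 = 43.146 mol/min
Reaction term: ξ·ΔH°_rxn = 43.146 × 32.9 = 1419.5 kJ/min
Sensible, feed 60.2→25 °C: -270.9 kJ/min
Outlet flows (mol/min): A 4.9543, B 43.146
Sensible, products 25→123 °C: 711.93 kJ/min
Q = ΔH = 1860.5 kJ/min = 31.009 kW
Heat supplied = 111.63 MJ/h

Q_in = 112 MJ/h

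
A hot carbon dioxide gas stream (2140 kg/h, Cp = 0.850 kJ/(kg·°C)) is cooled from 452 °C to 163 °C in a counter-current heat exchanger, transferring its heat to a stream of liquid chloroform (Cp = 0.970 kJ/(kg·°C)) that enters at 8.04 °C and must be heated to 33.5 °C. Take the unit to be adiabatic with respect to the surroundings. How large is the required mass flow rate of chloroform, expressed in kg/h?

ṁ_c = 21300 kg/h

Heat released by hot stream: Q = 2140 × 0.850 × (452 − 163) = 525690 kJ/h
Energy balance on cold side (adiabatic exchanger): Q = ṁ_c·Cp_c·(T_c,out − T_c,in)
ṁ_c = 525690 / [0.970 × (33.5 − 8.04)] = 21286 kg/h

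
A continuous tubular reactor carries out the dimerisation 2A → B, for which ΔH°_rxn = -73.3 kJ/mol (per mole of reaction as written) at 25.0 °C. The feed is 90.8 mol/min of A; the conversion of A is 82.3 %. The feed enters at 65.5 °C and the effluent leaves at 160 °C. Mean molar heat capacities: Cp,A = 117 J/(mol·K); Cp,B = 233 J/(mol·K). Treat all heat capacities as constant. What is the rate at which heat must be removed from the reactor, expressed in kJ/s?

Q_out = 29.0 kJ/s

Extent of reaction ξ = 0.823 × 90.8 / 2 = 37.364 mol/min
Reaction term: ξ·ΔH°_rxn = 37.364 × -73.3 = -2738.8 kJ/min
Sensible, feed 65.5→25 °C: -430.26 kJ/min
Outlet flows (mol/min): A 16.072, B 37.364
Sensible, products 25→160 °C: 1429.1 kJ/min
Q = ΔH = -1739.9 kJ/min = -28.998 kW
Heat removed = 28.998 kJ/s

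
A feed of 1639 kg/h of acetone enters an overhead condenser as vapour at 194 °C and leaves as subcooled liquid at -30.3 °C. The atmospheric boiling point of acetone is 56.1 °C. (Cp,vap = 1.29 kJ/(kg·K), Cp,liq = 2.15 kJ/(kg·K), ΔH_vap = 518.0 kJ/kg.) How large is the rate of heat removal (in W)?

Q_c = 401000 W

vapour 194→56.1 °C: -177.89 kJ/kg
condensation at 56.1 °C: -518 kJ/kg
liquid 56.1→-30.3 °C: -185.76 kJ/kg
Δh = -177.89 + -518 + -185.76 = -881.65 kJ/kg
Q = ṁ·Δh = 1639 kg/h × -881.65 kJ/kg = -1.445e+06 kJ/h
|Q| = 401.4 kW = 401400 W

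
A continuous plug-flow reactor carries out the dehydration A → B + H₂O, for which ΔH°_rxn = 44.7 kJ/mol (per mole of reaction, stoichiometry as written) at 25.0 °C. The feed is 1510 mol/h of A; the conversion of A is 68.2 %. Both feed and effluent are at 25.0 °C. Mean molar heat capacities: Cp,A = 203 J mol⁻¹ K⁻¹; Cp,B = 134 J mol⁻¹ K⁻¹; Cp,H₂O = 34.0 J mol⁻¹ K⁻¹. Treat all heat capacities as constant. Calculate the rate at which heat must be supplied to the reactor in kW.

Extent of reaction ξ = 0.682 × 1510 = 1029.8 mol/h
Reaction term: ξ·ΔH°_rxn = 1029.8 × 44.7 = 46033 kJ/h
Q = ΔH = 46033 kJ/h = 12.787 kW
Heat supplied = 12.787 kW

Q_in = 12.8 kW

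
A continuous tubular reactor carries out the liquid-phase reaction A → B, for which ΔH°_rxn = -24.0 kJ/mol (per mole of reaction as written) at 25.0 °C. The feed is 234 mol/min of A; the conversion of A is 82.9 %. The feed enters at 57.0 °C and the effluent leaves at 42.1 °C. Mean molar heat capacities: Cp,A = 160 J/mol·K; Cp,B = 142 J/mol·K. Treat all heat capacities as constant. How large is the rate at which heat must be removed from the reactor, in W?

Extent of reaction ξ = 0.829 × 234 = 193.99 mol/min
Reaction term: ξ·ΔH°_rxn = 193.99 × -24.0 = -4655.7 kJ/min
Sensible, feed 57.0→25 °C: -1198.1 kJ/min
Outlet flows (mol/min): A 40.014, B 193.99
Sensible, products 25→42.1 °C: 580.52 kJ/min
Q = ΔH = -5273.2 kJ/min = -87.887 kW
Heat removed = 87887 W

Q_out = 87900 W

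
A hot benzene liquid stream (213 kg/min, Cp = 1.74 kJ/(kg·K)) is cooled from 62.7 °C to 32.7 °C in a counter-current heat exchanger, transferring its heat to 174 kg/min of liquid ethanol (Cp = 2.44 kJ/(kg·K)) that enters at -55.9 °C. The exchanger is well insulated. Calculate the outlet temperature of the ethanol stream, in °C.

Heat released by hot stream: Q = 213 × 1.74 × (62.7 − 32.7) = 11119 kJ/min
Energy balance on cold side (adiabatic exchanger): Q = ṁ_c·Cp_c·(T_c,out − T_c,in)
T_c,out = -55.9 + 11119/(174 × 2.44) = -29.711 °C

T_c,out = -29.7 °C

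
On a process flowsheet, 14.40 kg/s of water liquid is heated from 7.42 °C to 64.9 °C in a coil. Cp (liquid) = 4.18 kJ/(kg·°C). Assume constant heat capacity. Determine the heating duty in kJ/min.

Q = 208000 kJ/min

Q = ṁ·Cp·ΔT = 14.40 × 4.18 × (64.9 − 7.42) = 3459.8 kJ/s
Heating duty = 207590 kJ/min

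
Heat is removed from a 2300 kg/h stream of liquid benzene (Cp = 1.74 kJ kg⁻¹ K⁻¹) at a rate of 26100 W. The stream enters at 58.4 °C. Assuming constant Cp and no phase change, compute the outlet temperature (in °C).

T_out = 34.9 °C

Q = 26100 W = 93960 kJ/h
ΔT = Q/(ṁ·Cp) = 93960/(2300×1.74) = 23.478 K
T_out = 58.4 − 23.478 = 34.922 °C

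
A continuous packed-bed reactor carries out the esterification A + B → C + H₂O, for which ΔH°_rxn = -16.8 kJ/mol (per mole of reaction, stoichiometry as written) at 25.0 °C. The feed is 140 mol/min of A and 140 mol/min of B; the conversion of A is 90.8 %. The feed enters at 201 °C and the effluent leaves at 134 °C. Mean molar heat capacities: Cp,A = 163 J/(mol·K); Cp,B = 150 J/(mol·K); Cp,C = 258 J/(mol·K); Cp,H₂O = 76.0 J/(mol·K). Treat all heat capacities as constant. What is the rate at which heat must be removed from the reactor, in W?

Extent of reaction ξ = 0.908 × 140 = 127.12 mol/min
Reaction term: ξ·ΔH°_rxn = 127.12 × -16.8 = -2135.6 kJ/min
Sensible, feed 201→25 °C: -7712.3 kJ/min
Outlet flows (mol/min): A 12.88, B 12.88, C 127.12, H₂O 127.12
Sensible, products 25→134 °C: 5067.4 kJ/min
Q = ΔH = -4780.6 kJ/min = -79.676 kW
Heat removed = 79676 W

Q_out = 79700 W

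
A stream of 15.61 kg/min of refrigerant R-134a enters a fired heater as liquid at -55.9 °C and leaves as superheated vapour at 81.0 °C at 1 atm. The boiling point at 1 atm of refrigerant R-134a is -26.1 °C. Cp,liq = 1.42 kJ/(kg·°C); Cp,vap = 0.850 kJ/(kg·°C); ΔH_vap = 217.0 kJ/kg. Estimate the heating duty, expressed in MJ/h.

Q = 328 MJ/h

liquid -55.9→-26.1 °C: 42.316 kJ/kg
vaporisation at -26.1 °C: 217 kJ/kg
vapour -26.1→81.0 °C: 91.035 kJ/kg
Δh = 42.316 + 217 + 91.035 = 350.35 kJ/kg
Q = ṁ·Δh = 15.61 kg/min × 350.35 kJ/kg = 5469 kJ/min
|Q| = 91.15 kW = 328.14 MJ/h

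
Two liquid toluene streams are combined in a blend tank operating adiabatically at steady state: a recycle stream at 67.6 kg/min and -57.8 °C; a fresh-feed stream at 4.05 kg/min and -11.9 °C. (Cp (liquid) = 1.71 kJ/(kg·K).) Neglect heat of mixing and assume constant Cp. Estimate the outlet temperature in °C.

T_out = -55.2 °C

No heat crosses the boundary, so H_out = H_in.
T_out = Σ ṁᵢCp,ᵢTᵢ / Σ ṁᵢCp,ᵢ
      = -6763.9 / 122.52 = -55.206 °C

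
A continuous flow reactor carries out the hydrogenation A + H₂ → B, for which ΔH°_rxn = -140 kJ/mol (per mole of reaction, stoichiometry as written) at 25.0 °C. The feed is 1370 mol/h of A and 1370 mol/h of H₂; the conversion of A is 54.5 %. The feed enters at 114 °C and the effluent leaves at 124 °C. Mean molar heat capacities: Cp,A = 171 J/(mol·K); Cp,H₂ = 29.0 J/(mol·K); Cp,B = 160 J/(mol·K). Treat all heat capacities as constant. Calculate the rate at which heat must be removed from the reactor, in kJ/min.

Extent of reaction ξ = 0.545 × 1370 = 746.65 mol/h
Reaction term: ξ·ΔH°_rxn = 746.65 × -140 = -104530 kJ/h
Sensible, feed 114→25 °C: -24386 kJ/h
Outlet flows (mol/h): A 623.35, H₂ 623.35, B 746.65
Sensible, products 25→124 °C: 24169 kJ/h
Q = ΔH = -104750 kJ/h = -29.097 kW
Heat removed = 1745.8 kJ/min

Q_out = 1750 kJ/min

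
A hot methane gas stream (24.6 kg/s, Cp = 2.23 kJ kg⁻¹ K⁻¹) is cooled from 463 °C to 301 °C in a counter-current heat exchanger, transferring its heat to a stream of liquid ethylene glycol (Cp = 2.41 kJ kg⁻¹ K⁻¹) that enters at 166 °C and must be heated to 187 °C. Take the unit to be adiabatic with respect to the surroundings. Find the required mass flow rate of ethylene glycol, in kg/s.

ṁ_c = 176 kg/s

Heat released by hot stream: Q = 24.6 × 2.23 × (463 − 301) = 8887 kJ/s
Energy balance on cold side (adiabatic exchanger): Q = ṁ_c·Cp_c·(T_c,out − T_c,in)
ṁ_c = 8887 / [2.41 × (187 − 166)] = 175.6 kg/s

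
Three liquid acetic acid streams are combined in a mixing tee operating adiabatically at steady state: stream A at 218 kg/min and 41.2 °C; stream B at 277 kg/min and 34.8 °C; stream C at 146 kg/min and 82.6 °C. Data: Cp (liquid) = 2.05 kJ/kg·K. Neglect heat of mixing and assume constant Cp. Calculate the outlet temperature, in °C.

T_out = 47.9 °C

No heat crosses the boundary, so H_out = H_in.
Σ ṁᵢCp,ᵢTᵢ = 218×2.05×41.2 + 277×2.05×34.8 + 146×2.05×82.6 = 62896
Σ ṁᵢCp,ᵢ = 218×2.05 + 277×2.05 + 146×2.05 = 1314
T_out = 62896 / 1314 = 47.864 °C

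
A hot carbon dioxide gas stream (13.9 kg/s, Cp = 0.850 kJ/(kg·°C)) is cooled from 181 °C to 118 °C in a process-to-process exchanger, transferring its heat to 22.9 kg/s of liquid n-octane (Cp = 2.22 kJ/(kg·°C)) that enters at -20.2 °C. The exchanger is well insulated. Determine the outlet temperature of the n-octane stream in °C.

T_c,out = -5.56 °C

Heat released by hot stream: Q = 13.9 × 0.850 × (181 − 118) = 744.34 kJ/s
Energy balance on cold side (adiabatic exchanger): Q = ṁ_c·Cp_c·(T_c,out − T_c,in)
T_c,out = -20.2 + 744.34/(22.9 × 2.22) = -5.5585 °C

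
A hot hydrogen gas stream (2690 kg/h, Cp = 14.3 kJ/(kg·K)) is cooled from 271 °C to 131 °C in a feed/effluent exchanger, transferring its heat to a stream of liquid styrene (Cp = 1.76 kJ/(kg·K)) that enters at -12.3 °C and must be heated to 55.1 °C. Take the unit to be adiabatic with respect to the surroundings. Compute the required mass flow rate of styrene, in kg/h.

ṁ_c = 45400 kg/h

Heat released by hot stream: Q = 2690 × 14.3 × (271 − 131) = 5.3854e+06 kJ/h
Energy balance on cold side (adiabatic exchanger): Q = ṁ_c·Cp_c·(T_c,out − T_c,in)
ṁ_c = 5.3854e+06 / [1.76 × (55.1 − -12.3)] = 45399 kg/h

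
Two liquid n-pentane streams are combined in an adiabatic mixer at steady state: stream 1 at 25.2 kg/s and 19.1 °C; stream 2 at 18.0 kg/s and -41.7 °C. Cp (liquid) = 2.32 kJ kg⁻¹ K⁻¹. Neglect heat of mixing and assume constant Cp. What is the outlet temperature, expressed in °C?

Energy balance with Q = 0: Σ ṁᵢCp,ᵢ(T_out − Tᵢ) = 0
Σ ṁᵢCp,ᵢTᵢ = 25.2×2.32×19.1 + 18.0×2.32×-41.7 = -624.73
Σ ṁᵢCp,ᵢ = 25.2×2.32 + 18.0×2.32 = 100.22
T_out = -624.73 / 100.22 = -6.2333 °C

T_out = -6.23 °C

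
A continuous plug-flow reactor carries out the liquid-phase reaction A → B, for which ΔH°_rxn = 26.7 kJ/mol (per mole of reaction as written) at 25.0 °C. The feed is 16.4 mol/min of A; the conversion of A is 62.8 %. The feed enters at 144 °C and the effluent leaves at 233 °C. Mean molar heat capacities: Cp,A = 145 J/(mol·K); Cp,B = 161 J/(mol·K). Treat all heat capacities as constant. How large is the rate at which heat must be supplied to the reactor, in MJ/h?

Q_in = 31.3 MJ/h

Extent of reaction ξ = 0.628 × 16.4 = 10.299 mol/min
Reaction term: ξ·ΔH°_rxn = 10.299 × 26.7 = 274.99 kJ/min
Sensible, feed 144→25 °C: -282.98 kJ/min
Outlet flows (mol/min): A 6.1008, B 10.299
Sensible, products 25→233 °C: 528.9 kJ/min
Q = ΔH = 520.91 kJ/min = 8.6818 kW
Heat supplied = 31.254 MJ/h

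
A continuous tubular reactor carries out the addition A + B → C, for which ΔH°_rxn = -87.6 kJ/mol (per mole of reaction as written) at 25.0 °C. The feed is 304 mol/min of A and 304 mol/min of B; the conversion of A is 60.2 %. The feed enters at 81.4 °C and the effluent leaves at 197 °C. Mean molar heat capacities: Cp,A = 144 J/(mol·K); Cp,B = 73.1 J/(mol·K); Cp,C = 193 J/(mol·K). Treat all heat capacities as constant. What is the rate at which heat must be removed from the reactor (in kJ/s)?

Q_out = 153 kJ/s

Extent of reaction ξ = 0.602 × 304 = 183.01 mol/min
Reaction term: ξ·ΔH°_rxn = 183.01 × -87.6 = -16032 kJ/min
Sensible, feed 81.4→25 °C: -3722.3 kJ/min
Outlet flows (mol/min): A 120.99, B 120.99, C 183.01
Sensible, products 25→197 °C: 10593 kJ/min
Q = ΔH = -9160.7 kJ/min = -152.68 kW
Heat removed = 152.68 kJ/s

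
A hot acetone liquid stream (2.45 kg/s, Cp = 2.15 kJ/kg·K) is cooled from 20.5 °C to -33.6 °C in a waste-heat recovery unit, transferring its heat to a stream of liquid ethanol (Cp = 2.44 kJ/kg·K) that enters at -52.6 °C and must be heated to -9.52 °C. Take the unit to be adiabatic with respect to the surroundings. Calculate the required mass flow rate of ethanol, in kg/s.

ṁ_c = 2.71 kg/s

Heat released by hot stream: Q = 2.45 × 2.15 × (20.5 − -33.6) = 284.97 kJ/s
Energy balance on cold side (adiabatic exchanger): Q = ṁ_c·Cp_c·(T_c,out − T_c,in)
ṁ_c = 284.97 / [2.44 × (-9.52 − -52.6)] = 2.711 kg/s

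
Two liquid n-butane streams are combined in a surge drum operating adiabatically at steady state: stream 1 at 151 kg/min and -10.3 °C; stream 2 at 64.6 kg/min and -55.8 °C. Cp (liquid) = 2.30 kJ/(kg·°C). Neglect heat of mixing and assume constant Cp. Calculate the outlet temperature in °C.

No heat crosses the boundary, so H_out = H_in.
T_out = Σ ṁᵢCp,ᵢTᵢ / Σ ṁᵢCp,ᵢ
      = -11868 / 495.88 = -23.933 °C

T_out = -23.9 °C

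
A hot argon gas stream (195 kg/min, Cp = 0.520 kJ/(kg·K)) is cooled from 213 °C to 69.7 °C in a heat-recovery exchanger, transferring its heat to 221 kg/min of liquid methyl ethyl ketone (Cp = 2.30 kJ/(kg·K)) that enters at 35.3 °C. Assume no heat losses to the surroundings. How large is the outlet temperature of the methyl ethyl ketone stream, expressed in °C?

Heat released by hot stream: Q = 195 × 0.520 × (213 − 69.7) = 14531 kJ/min
Energy balance on cold side (adiabatic exchanger): Q = ṁ_c·Cp_c·(T_c,out − T_c,in)
T_c,out = 35.3 + 14531/(221 × 2.30) = 63.887 °C

T_c,out = 63.9 °C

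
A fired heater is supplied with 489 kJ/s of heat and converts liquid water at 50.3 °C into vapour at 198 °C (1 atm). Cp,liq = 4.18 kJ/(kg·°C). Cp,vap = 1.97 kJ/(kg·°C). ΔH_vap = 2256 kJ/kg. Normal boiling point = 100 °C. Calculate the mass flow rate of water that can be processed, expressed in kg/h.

Δh = 4.18×(100−50.3) + 2256 + 1.97×(198−100) = 2656.8 kJ/kg
Q = 489 kJ/s = 489 kJ/s = 1.7604e+06 kJ/h
ṁ = Q/Δh = 1.7604e+06 / 2656.8 = 662.6 kg/h

ṁ = 663 kg/h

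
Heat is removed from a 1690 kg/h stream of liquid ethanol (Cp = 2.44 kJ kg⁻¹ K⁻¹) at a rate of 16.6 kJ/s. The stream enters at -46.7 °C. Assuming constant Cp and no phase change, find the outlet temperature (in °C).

Q = 16.6 kJ/s = 59760 kJ/h
ΔT = Q/(ṁ·Cp) = 59760/(1690×2.44) = 14.492 K
T_out = -46.7 − 14.492 = -61.192 °C

T_out = -61.2 °C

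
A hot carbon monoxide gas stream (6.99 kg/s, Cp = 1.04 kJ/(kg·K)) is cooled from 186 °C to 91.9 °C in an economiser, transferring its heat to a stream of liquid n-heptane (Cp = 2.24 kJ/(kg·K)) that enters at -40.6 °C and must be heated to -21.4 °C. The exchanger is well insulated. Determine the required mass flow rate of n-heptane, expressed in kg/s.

ṁ_c = 15.9 kg/s

Heat released by hot stream: Q = 6.99 × 1.04 × (186 − 91.9) = 684.07 kJ/s
Energy balance on cold side (adiabatic exchanger): Q = ṁ_c·Cp_c·(T_c,out − T_c,in)
ṁ_c = 684.07 / [2.24 × (-21.4 − -40.6)] = 15.906 kg/s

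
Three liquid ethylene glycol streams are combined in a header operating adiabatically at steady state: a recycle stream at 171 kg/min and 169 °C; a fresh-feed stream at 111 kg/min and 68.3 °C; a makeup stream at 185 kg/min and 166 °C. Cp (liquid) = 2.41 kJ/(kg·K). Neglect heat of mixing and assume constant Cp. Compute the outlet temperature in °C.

T_out = 144 °C

No heat crosses the boundary, so H_out = H_in.
Σ ṁᵢCp,ᵢTᵢ = 171×2.41×169 + 111×2.41×68.3 + 185×2.41×166 = 161930
Σ ṁᵢCp,ᵢ = 171×2.41 + 111×2.41 + 185×2.41 = 1125.5
T_out = 161930 / 1125.5 = 143.88 °C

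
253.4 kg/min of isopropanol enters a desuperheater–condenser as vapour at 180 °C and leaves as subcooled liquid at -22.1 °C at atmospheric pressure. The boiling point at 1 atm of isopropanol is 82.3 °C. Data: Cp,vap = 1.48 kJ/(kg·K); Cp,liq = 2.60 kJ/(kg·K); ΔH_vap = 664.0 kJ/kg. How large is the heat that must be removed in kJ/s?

vapour 180→82.3 °C: -144.6 kJ/kg
condensation at 82.3 °C: -664 kJ/kg
liquid 82.3→-22.1 °C: -271.44 kJ/kg
Δh = -144.6 + -664 + -271.44 = -1080 kJ/kg
Q = ṁ·Δh = 253.4 kg/min × -1080 kJ/kg = -273680 kJ/min
|Q| = 4561.4 kW

Q_c = 4560 kJ/s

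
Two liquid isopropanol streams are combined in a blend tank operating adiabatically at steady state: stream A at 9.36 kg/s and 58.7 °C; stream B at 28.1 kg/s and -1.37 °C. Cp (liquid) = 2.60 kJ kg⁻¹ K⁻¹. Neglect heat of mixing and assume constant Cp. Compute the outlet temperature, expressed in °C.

No heat crosses the boundary, so H_out = H_in.
Σ ṁᵢCp,ᵢTᵢ = 9.36×2.60×58.7 + 28.1×2.60×-1.37 = 1328.4
Σ ṁᵢCp,ᵢ = 9.36×2.60 + 28.1×2.60 = 97.396
T_out = 1328.4 / 97.396 = 13.639 °C

T_out = 13.6 °C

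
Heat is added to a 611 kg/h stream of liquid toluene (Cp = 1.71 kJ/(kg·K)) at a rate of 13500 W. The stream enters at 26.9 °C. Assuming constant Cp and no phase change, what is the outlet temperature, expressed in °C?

T_out = 73.4 °C

Q = 13500 W = 48600 kJ/h
ΔT = Q/(ṁ·Cp) = 48600/(611×1.71) = 46.516 K
T_out = 26.9 + 46.516 = 73.416 °C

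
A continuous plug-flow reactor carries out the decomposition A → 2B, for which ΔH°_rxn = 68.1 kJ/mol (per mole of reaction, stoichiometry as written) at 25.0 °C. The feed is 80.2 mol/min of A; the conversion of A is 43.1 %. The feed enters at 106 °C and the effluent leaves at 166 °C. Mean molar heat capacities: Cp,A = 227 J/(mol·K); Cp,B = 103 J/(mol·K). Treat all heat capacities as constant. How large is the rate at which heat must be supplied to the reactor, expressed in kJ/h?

Q_in = 201000 kJ/h

Extent of reaction ξ = 0.431 × 80.2 = 34.566 mol/min
Reaction term: ξ·ΔH°_rxn = 34.566 × 68.1 = 2354 kJ/min
Sensible, feed 106→25 °C: -1474.6 kJ/min
Outlet flows (mol/min): A 45.634, B 69.132
Sensible, products 25→166 °C: 2464.6 kJ/min
Q = ΔH = 3343.9 kJ/min = 55.732 kW
Heat supplied = 200640 kJ/h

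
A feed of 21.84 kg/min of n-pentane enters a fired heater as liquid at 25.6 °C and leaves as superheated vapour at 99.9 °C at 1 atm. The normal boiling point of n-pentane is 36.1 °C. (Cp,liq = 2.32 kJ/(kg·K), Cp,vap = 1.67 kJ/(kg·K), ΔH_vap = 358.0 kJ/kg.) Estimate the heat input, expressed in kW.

Q = 178 kW

liquid 25.6→36.1 °C: 24.36 kJ/kg
vaporisation at 36.1 °C: 358 kJ/kg
vapour 36.1→99.9 °C: 106.55 kJ/kg
Δh = 24.36 + 358 + 106.55 = 488.91 kJ/kg
Q = ṁ·Δh = 21.84 kg/min × 488.91 kJ/kg = 10678 kJ/min
|Q| = 177.96 kW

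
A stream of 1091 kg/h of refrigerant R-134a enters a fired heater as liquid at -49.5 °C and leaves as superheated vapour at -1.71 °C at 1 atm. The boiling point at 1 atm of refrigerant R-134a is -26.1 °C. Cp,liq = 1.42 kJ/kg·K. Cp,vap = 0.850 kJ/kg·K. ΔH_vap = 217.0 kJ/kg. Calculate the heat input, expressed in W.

liquid -49.5→-26.1 °C: 33.228 kJ/kg
vaporisation at -26.1 °C: 217 kJ/kg
vapour -26.1→-1.71 °C: 20.732 kJ/kg
Δh = 33.228 + 217 + 20.732 = 270.96 kJ/kg
Q = ṁ·Δh = 1091 kg/h × 270.96 kJ/kg = 295620 kJ/h
|Q| = 82.116 kW = 82116 W

Q = 82100 W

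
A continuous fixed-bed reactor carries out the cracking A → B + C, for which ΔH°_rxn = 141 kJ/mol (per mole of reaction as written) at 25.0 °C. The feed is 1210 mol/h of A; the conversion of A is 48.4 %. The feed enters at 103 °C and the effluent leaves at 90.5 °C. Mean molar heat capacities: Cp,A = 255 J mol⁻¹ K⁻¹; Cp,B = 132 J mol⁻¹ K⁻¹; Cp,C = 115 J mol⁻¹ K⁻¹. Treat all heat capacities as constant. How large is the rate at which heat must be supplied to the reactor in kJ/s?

Q_in = 21.8 kJ/s

Extent of reaction ξ = 0.484 × 1210 = 585.64 mol/h
Reaction term: ξ·ΔH°_rxn = 585.64 × 141 = 82575 kJ/h
Sensible, feed 103→25 °C: -24067 kJ/h
Outlet flows (mol/h): A 624.36, B 585.64, C 585.64
Sensible, products 25→90.5 °C: 19903 kJ/h
Q = ΔH = 78411 kJ/h = 21.781 kW
Heat supplied = 21.781 kJ/s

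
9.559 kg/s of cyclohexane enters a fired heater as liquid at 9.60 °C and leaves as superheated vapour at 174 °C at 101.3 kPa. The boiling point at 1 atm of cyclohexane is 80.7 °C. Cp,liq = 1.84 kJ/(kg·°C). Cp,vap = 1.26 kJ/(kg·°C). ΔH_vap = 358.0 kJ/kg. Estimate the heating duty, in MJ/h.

Q = 20900 MJ/h

liquid 9.60→80.7 °C: 130.82 kJ/kg
vaporisation at 80.7 °C: 358 kJ/kg
vapour 80.7→174 °C: 117.56 kJ/kg
Δh = 130.82 + 358 + 117.56 = 606.38 kJ/kg
Q = ṁ·Δh = 9.559 kg/s × 606.38 kJ/kg = 5796.4 kJ/s
|Q| = 5796.4 kW = 20867 MJ/h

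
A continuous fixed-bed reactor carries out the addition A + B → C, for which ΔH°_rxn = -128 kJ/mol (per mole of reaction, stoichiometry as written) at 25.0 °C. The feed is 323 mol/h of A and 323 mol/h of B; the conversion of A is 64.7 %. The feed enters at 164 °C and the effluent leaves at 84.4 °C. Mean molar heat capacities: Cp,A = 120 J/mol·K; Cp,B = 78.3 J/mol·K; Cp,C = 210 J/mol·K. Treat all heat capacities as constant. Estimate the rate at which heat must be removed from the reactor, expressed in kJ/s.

Extent of reaction ξ = 0.647 × 323 = 208.98 mol/h
Reaction term: ξ·ΔH°_rxn = 208.98 × -128 = -26750 kJ/h
Sensible, feed 164→25 °C: -8903.1 kJ/h
Outlet flows (mol/h): A 114.02, B 114.02, C 208.98
Sensible, products 25→84.4 °C: 3949.9 kJ/h
Q = ΔH = -31703 kJ/h = -8.8063 kW
Heat removed = 8.8063 kJ/s

Q_out = 8.81 kJ/s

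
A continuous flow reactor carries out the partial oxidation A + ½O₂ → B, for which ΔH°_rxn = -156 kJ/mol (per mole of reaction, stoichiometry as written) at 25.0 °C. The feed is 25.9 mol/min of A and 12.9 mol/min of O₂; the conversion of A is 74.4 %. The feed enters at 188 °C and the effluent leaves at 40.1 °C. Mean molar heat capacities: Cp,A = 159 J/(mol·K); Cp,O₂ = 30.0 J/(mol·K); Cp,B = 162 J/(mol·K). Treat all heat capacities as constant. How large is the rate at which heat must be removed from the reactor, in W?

Extent of reaction ξ = 0.744 × 25.9 = 19.27 mol/min
Reaction term: ξ·ΔH°_rxn = 19.27 × -156 = -3006.1 kJ/min
Sensible, feed 188→25 °C: -734.33 kJ/min
Outlet flows (mol/min): A 6.6304, O₂ 3.2652, B 19.27
Sensible, products 25→40.1 °C: 64.535 kJ/min
Q = ΔH = -3675.9 kJ/min = -61.264 kW
Heat removed = 61264 W

Q_out = 61300 W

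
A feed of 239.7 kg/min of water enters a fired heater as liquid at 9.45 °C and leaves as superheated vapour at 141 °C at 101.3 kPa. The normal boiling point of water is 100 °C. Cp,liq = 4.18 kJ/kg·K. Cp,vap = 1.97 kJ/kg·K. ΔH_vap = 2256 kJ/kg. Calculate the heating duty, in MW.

Q = 10.8 MW

liquid 9.45→100 °C: 378.5 kJ/kg
vaporisation at 100 °C: 2256 kJ/kg
vapour 100→141 °C: 80.77 kJ/kg
Δh = 378.5 + 2256 + 80.77 = 2715.3 kJ/kg
Q = ṁ·Δh = 239.7 kg/min × 2715.3 kJ/kg = 650850 kJ/min
|Q| = 10847 kW = 10.847 MW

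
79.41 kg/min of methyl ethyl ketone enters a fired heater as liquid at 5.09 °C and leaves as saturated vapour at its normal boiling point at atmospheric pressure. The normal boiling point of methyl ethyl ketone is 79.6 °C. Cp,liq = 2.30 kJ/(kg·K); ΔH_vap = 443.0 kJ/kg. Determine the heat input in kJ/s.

Q = 813 kJ/s

liquid 5.09→79.6 °C: 171.37 kJ/kg
vaporisation at 79.6 °C: 443 kJ/kg
Δh = 171.37 + 443 = 614.37 kJ/kg
Q = ṁ·Δh = 79.41 kg/min × 614.37 kJ/kg = 48787 kJ/min
|Q| = 813.12 kW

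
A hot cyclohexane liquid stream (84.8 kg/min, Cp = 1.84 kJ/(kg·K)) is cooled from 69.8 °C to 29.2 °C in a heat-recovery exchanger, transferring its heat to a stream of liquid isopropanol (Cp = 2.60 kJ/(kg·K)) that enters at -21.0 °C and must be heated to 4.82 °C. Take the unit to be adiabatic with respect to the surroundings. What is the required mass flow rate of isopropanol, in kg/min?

Heat released by hot stream: Q = 84.8 × 1.84 × (69.8 − 29.2) = 6334.9 kJ/min
Energy balance on cold side (adiabatic exchanger): Q = ṁ_c·Cp_c·(T_c,out − T_c,in)
ṁ_c = 6334.9 / [2.60 × (4.82 − -21.0)] = 94.365 kg/min

ṁ_c = 94.4 kg/min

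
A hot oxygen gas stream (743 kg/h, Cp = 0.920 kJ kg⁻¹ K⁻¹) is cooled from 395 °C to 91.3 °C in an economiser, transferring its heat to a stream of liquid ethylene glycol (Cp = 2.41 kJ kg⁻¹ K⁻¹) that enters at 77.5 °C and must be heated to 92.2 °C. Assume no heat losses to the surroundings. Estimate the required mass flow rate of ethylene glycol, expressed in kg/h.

Heat released by hot stream: Q = 743 × 0.920 × (395 − 91.3) = 207600 kJ/h
Energy balance on cold side (adiabatic exchanger): Q = ṁ_c·Cp_c·(T_c,out − T_c,in)
ṁ_c = 207600 / [2.41 × (92.2 − 77.5)] = 5859.9 kg/h

ṁ_c = 5860 kg/h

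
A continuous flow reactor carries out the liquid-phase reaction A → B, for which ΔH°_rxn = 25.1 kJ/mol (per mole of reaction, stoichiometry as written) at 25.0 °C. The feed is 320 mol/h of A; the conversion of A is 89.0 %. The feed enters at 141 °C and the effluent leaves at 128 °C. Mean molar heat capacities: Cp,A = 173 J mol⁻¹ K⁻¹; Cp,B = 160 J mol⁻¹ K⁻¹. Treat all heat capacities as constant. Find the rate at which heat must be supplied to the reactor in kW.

Extent of reaction ξ = 0.890 × 320 = 284.8 mol/h
Reaction term: ξ·ΔH°_rxn = 284.8 × 25.1 = 7148.5 kJ/h
Sensible, feed 141→25 °C: -6421.8 kJ/h
Outlet flows (mol/h): A 35.2, B 284.8
Sensible, products 25→128 °C: 5320.7 kJ/h
Q = ΔH = 6047.5 kJ/h = 1.6798 kW
Heat supplied = 1.6798 kW

Q_in = 1.68 kW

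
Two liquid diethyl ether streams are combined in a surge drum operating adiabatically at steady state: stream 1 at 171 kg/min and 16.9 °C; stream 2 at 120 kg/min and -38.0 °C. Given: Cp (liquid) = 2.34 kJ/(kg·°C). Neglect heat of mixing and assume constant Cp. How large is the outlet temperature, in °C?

Adiabatic, steady state ⇒ Σ ṁᵢCp,ᵢ(T_out − Tᵢ) = 0
T_out = Σ ṁᵢCp,ᵢTᵢ / Σ ṁᵢCp,ᵢ
      = -3908 / 680.94 = -5.7392 °C

T_out = -5.74 °C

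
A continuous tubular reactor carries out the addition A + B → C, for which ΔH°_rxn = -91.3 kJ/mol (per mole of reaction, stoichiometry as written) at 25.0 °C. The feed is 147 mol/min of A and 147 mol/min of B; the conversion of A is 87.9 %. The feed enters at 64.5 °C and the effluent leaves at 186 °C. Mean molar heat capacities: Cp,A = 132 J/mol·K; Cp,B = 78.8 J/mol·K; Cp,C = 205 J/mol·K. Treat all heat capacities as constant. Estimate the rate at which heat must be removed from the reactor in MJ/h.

Q_out = 489 MJ/h

Extent of reaction ξ = 0.879 × 147 = 129.21 mol/min
Reaction term: ξ·ΔH°_rxn = 129.21 × -91.3 = -11797 kJ/min
Sensible, feed 64.5→25 °C: -1224 kJ/min
Outlet flows (mol/min): A 17.787, B 17.787, C 129.21
Sensible, products 25→186 °C: 4868.3 kJ/min
Q = ΔH = -8152.8 kJ/min = -135.88 kW
Heat removed = 489.17 MJ/h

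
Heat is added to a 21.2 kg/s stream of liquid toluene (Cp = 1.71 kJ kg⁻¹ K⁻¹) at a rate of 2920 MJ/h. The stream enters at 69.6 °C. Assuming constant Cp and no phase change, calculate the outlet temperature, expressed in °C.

Q = 2920 MJ/h = 811.11 kJ/s
ΔT = Q/(ṁ·Cp) = 811.11/(21.2×1.71) = 22.374 K
T_out = 69.6 + 22.374 = 91.974 °C

T_out = 92.0 °C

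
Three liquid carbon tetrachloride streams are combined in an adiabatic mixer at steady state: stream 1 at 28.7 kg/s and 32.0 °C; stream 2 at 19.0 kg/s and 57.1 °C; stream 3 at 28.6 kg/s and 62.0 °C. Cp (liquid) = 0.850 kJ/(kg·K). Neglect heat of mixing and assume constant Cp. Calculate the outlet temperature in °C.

T_out = 49.5 °C

Adiabatic, steady state ⇒ Σ ṁᵢCp,ᵢ(T_out − Tᵢ) = 0
Σ ṁᵢCp,ᵢTᵢ = 28.7×0.850×32.0 + 19.0×0.850×57.1 + 28.6×0.850×62.0 = 3210
Σ ṁᵢCp,ᵢ = 28.7×0.850 + 19.0×0.850 + 28.6×0.850 = 64.855
T_out = 3210 / 64.855 = 49.495 °C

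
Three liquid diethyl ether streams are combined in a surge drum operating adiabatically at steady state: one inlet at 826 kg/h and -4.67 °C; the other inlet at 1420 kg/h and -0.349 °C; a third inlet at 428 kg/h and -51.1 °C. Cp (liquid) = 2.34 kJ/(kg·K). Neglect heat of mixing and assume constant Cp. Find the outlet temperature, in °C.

No heat crosses the boundary, so H_out = H_in.
Σ ṁᵢCp,ᵢTᵢ = 826×2.34×-4.67 + 1420×2.34×-0.349 + 428×2.34×-51.1 = -61364
Σ ṁᵢCp,ᵢ = 826×2.34 + 1420×2.34 + 428×2.34 = 6257.2
T_out = -61364 / 6257.2 = -9.807 °C

T_out = -9.81 °C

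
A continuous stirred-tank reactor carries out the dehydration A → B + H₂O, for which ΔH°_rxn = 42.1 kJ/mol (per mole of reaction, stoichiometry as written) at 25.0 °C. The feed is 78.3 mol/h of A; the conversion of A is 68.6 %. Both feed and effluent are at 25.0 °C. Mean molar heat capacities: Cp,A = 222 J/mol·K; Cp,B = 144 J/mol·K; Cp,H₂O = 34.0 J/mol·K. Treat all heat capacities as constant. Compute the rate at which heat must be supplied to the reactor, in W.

Extent of reaction ξ = 0.686 × 78.3 = 53.714 mol/h
Reaction term: ξ·ΔH°_rxn = 53.714 × 42.1 = 2261.4 kJ/h
Q = ΔH = 2261.4 kJ/h = 0.62815 kW
Heat supplied = 628.15 W

Q_in = 628 W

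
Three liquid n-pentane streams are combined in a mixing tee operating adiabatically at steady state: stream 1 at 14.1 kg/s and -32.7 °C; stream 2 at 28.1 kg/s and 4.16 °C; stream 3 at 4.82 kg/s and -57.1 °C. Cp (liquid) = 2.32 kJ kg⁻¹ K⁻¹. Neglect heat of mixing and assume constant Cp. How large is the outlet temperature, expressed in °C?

T_out = -13.2 °C

Adiabatic, steady state ⇒ Σ ṁᵢCp,ᵢ(T_out − Tᵢ) = 0
T_out = Σ ṁᵢCp,ᵢTᵢ / Σ ṁᵢCp,ᵢ
      = -1437 / 109.09 = -13.173 °C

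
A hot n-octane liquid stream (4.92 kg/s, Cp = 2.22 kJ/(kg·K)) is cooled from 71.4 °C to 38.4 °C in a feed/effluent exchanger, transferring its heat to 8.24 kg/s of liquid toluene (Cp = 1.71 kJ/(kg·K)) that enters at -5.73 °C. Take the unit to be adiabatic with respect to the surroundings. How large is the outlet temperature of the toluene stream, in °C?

T_c,out = 19.9 °C

Heat released by hot stream: Q = 4.92 × 2.22 × (71.4 − 38.4) = 360.44 kJ/s
Energy balance on cold side (adiabatic exchanger): Q = ṁ_c·Cp_c·(T_c,out − T_c,in)
T_c,out = -5.73 + 360.44/(8.24 × 1.71) = 19.85 °C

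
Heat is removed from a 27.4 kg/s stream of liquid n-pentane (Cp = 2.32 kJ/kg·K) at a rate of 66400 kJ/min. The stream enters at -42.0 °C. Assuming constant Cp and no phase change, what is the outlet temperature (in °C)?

T_out = -59.4 °C

Q = 66400 kJ/min = 1106.7 kJ/s
ΔT = Q/(ṁ·Cp) = 1106.7/(27.4×2.32) = 17.409 K
T_out = -42.0 − 17.409 = -59.409 °C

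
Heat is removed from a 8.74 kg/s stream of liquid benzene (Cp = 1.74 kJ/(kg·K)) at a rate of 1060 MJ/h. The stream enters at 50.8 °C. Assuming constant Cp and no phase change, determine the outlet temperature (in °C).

Q = 1060 MJ/h = 294.44 kJ/s
ΔT = Q/(ṁ·Cp) = 294.44/(8.74×1.74) = 19.362 K
T_out = 50.8 − 19.362 = 31.438 °C

T_out = 31.4 °C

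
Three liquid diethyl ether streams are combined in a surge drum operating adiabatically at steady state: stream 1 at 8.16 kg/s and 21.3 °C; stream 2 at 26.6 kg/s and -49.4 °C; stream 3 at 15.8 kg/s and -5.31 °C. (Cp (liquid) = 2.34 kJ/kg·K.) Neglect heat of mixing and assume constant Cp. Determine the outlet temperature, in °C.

T_out = -24.2 °C

Energy balance with Q = 0: Σ ṁᵢCp,ᵢ(T_out − Tᵢ) = 0
Σ ṁᵢCp,ᵢTᵢ = 8.16×2.34×21.3 + 26.6×2.34×-49.4 + 15.8×2.34×-5.31 = -2864.5
Σ ṁᵢCp,ᵢ = 8.16×2.34 + 26.6×2.34 + 15.8×2.34 = 118.31
T_out = -2864.5 / 118.31 = -24.211 °C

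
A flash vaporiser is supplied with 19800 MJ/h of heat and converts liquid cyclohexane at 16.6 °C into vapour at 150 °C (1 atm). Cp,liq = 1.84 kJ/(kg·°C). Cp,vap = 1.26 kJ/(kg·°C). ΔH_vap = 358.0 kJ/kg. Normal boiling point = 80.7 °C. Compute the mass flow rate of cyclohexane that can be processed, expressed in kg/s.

Δh = 1.84×(80.7−16.6) + 358.0 + 1.26×(150−80.7) = 563.26 kJ/kg
Q = 19800 MJ/h = 5500 kJ/s = 5500 kJ/s
ṁ = Q/Δh = 5500 / 563.26 = 9.7646 kg/s

ṁ = 9.76 kg/s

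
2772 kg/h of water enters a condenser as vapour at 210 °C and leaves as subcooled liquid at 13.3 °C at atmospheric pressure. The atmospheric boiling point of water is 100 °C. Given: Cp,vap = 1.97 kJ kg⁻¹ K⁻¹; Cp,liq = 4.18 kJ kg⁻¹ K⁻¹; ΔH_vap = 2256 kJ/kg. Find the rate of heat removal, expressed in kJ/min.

vapour 210→100 °C: -216.7 kJ/kg
condensation at 100 °C: -2256 kJ/kg
liquid 100→13.3 °C: -362.41 kJ/kg
Δh = -216.7 + -2256 + -362.41 = -2835.1 kJ/kg
Q = ṁ·Δh = 2772 kg/h × -2835.1 kJ/kg = -7.8589e+06 kJ/h
|Q| = 2183 kW = 130980 kJ/min

Q_c = 131000 kJ/min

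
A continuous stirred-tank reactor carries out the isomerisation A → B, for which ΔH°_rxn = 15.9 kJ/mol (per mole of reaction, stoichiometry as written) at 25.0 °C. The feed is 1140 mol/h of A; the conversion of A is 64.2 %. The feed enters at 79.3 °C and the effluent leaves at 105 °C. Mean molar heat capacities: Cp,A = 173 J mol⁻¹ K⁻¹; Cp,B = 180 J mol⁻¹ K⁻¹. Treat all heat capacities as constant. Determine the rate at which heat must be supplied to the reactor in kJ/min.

Q_in = 285 kJ/min

Extent of reaction ξ = 0.642 × 1140 = 731.88 mol/h
Reaction term: ξ·ΔH°_rxn = 731.88 × 15.9 = 11637 kJ/h
Sensible, feed 79.3→25 °C: -10709 kJ/h
Outlet flows (mol/h): A 408.12, B 731.88
Sensible, products 25→105 °C: 16187 kJ/h
Q = ΔH = 17115 kJ/h = 4.7542 kW
Heat supplied = 285.25 kJ/min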